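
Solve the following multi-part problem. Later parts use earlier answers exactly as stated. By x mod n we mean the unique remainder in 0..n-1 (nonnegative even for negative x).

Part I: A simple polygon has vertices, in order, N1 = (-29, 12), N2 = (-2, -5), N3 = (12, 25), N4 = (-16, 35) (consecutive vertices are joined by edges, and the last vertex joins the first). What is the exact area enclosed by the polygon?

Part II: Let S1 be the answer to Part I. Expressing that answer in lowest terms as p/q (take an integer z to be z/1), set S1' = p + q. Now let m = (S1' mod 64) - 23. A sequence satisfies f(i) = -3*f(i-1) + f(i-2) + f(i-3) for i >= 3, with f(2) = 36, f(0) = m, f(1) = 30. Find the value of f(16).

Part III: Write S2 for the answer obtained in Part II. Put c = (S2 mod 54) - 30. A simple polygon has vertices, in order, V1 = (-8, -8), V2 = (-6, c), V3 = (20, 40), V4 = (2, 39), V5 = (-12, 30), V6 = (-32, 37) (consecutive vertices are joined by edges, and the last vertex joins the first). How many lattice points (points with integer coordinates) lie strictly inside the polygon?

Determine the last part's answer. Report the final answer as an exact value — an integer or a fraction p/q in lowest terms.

Part I: cross terms: (-29*-5 - -2*12)=169, (-2*25 - 12*-5)=10, (12*35 - -16*25)=820, (-16*12 - -29*35)=823; twice the area = |1822| = 1822; area = 911; answer 911
Part II: S1 = 911; threaded value p + q = 912; m = -7; f(3) = -3*(36) + 1*(30) + 1*(-7) = -85; iterating: f(3)=-85, f(4)=321, f(5)=-1012, f(6)=3272, f(7)=-10507, f(8)=33781, f(9)=-108578, f(10)=349008, f(11)=-1121821, f(12)=3605893, f(13)=-11590492, f(14)=37255548, f(15)=-119751243, f(16)=384918785; answer 384918785
Part III: S2 = 384918785; c = 5; cross terms: (-8*5 - -6*-8)=-88, (-6*40 - 20*5)=-340, (20*39 - 2*40)=700, (2*30 - -12*39)=528, (-12*37 - -32*30)=516, (-32*-8 - -8*37)=552; twice the area = |1868| = 1868; area = 934; boundary points = 1 + 1 + 1 + 1 + 1 + 3 = 8; strictly interior points = area - boundary/2 + 1 = 931; answer 931

931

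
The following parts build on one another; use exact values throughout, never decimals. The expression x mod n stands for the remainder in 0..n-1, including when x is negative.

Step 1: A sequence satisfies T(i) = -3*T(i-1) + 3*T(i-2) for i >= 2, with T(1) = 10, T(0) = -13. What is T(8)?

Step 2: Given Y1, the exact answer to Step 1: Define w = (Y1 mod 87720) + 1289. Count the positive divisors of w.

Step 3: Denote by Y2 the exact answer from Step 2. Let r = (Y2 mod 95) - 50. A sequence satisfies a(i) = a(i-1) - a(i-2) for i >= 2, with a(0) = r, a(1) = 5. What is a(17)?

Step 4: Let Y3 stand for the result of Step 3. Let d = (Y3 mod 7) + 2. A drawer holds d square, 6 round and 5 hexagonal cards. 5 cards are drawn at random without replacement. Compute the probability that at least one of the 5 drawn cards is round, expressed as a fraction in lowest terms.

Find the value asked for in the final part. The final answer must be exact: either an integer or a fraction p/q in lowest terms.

Step 1: T(2) = -3*(10) + 3*(-13) = -69; iterating: T(2)=-69, T(3)=237, T(4)=-918, T(5)=3465, T(6)=-13149, T(7)=49842, T(8)=-188973; answer -188973
Step 2: Y1 = -188973; w = 75476; 75476 = 2^2 * 18869; number of divisors = (2+1) * (1+1) = 6; answer 6
Step 3: Y2 = 6; r = -44; a(2) = 1*(5) - 1*(-44) = 49; iterating: a(2)=49, a(3)=44, a(4)=-5, a(5)=-49, a(6)=-44, a(7)=5, a(8)=49, a(9)=44, a(10)=-5, a(11)=-49, a(12)=-44, a(13)=5, a(14)=49, a(15)=44, a(16)=-5, a(17)=-49; answer -49
Step 4: Y3 = -49; d = 2; total draws C(13,5) = 1287; complement C(7,5) = 21; favorable 1287 - 21 = 1266; P = 422/429; answer 422/429

422/429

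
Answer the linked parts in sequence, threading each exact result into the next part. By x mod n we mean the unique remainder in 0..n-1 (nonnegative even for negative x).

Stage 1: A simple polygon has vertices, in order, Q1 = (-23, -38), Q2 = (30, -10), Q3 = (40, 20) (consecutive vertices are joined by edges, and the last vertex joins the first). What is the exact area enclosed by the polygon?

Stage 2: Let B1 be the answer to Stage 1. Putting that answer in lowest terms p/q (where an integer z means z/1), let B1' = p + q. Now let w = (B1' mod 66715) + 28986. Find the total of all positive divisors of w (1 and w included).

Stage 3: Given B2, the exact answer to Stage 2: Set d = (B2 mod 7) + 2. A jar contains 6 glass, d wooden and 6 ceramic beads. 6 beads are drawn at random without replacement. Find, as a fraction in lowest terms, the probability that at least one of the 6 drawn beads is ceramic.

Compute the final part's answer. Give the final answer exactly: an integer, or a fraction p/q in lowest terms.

Stage 1: cross terms: (-23*-10 - 30*-38)=1370, (30*20 - 40*-10)=1000, (40*-38 - -23*20)=-1060; twice the area = |1310| = 1310; area = 655; answer 655
Stage 2: B1 = 655; threaded value p + q = 656; w = 29642; 29642 = 2 * 14821; sigma = (1 + 2) * (1 + 14821) = 3 * 14822 = 44466; answer 44466
Stage 3: B2 = 44466; d = 4; total draws C(16,6) = 8008; complement C(10,6) = 210; favorable 8008 - 210 = 7798; P = 557/572; answer 557/572

557/572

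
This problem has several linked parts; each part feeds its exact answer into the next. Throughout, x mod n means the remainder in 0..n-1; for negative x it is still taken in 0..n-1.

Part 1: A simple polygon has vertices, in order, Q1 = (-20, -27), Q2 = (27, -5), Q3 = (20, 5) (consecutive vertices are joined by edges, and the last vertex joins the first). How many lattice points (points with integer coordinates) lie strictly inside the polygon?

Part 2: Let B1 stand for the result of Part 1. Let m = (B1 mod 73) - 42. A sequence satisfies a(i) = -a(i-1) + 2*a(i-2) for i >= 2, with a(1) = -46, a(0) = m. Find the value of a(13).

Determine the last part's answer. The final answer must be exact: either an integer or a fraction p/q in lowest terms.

Part 1: cross terms: (-20*-5 - 27*-27)=829, (27*5 - 20*-5)=235, (20*-27 - -20*5)=-440; twice the area = |624| = 624; area = 312; boundary points = 1 + 1 + 8 = 10; strictly interior points = area - boundary/2 + 1 = 308; answer 308
Part 2: B1 = 308; m = -26; a(2) = -1*(-46) + 2*(-26) = -6; iterating: a(2)=-6, a(3)=-86, a(4)=74, a(5)=-246, a(6)=394, a(7)=-886, a(8)=1674, a(9)=-3446, a(10)=6794, a(11)=-13686, a(12)=27274, a(13)=-54646; answer -54646

-54646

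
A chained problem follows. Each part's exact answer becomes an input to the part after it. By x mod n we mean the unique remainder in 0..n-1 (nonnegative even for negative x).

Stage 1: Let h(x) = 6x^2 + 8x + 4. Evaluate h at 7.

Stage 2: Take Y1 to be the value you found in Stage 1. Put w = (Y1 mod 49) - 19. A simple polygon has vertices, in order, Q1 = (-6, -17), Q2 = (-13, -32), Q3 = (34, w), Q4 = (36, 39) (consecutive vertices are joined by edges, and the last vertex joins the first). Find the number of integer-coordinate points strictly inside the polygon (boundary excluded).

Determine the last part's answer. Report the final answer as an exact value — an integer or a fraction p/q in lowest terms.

Stage 1: 6*(7)^2 + 8*(7)^1 + 4 = (294) + (56) + (4) = 354; answer 354
Stage 2: Y1 = 354; w = -8; cross terms: (-6*-32 - -13*-17)=-29, (-13*-8 - 34*-32)=1192, (34*39 - 36*-8)=1614, (36*-17 - -6*39)=-378; twice the area = |2399| = 2399; area = 2399/2; boundary points = 1 + 1 + 1 + 14 = 17; strictly interior points = area - boundary/2 + 1 = 1192; answer 1192

1192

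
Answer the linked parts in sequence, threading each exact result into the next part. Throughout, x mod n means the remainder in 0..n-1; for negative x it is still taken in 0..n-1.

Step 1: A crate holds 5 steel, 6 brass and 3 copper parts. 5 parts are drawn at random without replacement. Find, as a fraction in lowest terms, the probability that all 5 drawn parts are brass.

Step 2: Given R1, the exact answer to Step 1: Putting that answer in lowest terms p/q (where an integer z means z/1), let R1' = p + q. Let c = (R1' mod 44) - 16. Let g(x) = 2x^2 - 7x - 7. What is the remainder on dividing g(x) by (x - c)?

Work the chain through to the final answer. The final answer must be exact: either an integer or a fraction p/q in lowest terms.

653

Step 1: total draws C(14,5) = 2002; favorable C(6,5) = 6; P = 3/1001; answer 3/1001
Step 2: R1 = 3/1001; threaded value p + q = 1004; c = 20; remainder = value at the root: 2*(20)^2 - 7*(20)^1 - 7 = (800) + (-140) + (-7) = 653; answer 653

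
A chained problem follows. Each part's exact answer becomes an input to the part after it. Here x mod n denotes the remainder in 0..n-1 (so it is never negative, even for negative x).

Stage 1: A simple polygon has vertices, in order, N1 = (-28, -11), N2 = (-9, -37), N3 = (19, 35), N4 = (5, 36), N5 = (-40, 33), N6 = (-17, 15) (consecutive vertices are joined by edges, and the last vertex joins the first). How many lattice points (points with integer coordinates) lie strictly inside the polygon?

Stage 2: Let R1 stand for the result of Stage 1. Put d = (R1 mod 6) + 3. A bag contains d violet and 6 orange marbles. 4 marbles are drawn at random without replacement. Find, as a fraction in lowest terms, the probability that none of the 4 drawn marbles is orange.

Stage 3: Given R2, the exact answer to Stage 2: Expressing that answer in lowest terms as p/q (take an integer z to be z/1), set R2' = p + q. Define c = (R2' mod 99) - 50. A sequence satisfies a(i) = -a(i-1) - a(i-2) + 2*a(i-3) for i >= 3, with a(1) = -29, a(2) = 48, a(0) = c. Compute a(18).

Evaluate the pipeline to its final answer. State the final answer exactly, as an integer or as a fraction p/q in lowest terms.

Stage 1: cross terms: (-28*-37 - -9*-11)=937, (-9*35 - 19*-37)=388, (19*36 - 5*35)=509, (5*33 - -40*36)=1605, (-40*15 - -17*33)=-39, (-17*-11 - -28*15)=607; twice the area = |4007| = 4007; area = 4007/2; boundary points = 1 + 4 + 1 + 3 + 1 + 1 = 11; strictly interior points = area - boundary/2 + 1 = 1999; answer 1999
Stage 2: R1 = 1999; d = 4; total draws C(10,4) = 210; favorable C(4,4) = 1; P = 1/210; answer 1/210
Stage 3: R2 = 1/210; threaded value p + q = 211; c = -37; a(3) = -1*(48) - 1*(-29) + 2*(-37) = -93; iterating: a(3)=-93, a(4)=-13, a(5)=202, a(6)=-375, a(7)=147, a(8)=632, a(9)=-1529, a(10)=1191, a(11)=1602, a(12)=-5851, a(13)=6631, a(14)=2424, a(15)=-20757, a(16)=31595, a(17)=-5990, a(18)=-67119; answer -67119

-67119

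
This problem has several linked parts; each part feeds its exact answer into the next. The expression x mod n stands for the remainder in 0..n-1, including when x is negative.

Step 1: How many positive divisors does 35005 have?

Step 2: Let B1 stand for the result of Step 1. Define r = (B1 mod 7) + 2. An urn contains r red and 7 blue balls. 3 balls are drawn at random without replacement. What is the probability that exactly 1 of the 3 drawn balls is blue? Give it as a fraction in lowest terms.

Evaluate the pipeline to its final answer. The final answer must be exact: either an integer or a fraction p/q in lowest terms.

105/286

Step 1: 35005 = 5 * 7001; number of divisors = (1+1) * (1+1) = 4; answer 4
Step 2: B1 = 4; r = 6; total draws C(13,3) = 286; favorable C(7,1)*C(6,2) = 105; P = 105/286; answer 105/286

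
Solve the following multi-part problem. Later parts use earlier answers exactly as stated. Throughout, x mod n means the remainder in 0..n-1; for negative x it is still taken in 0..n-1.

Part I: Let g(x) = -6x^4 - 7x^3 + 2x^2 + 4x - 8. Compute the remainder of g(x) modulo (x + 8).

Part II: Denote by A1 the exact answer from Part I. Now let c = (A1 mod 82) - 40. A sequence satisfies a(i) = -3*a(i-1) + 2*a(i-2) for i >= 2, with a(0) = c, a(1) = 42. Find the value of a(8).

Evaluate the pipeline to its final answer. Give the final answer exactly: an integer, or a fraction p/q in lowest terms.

Part I: remainder = value at the root: -6*(-8)^4 - 7*(-8)^3 + 2*(-8)^2 + 4*(-8)^1 - 8 = (-24576) + (3584) + (128) + (-32) + (-8) = -20904; answer -20904
Part II: A1 = -20904; c = -34; a(2) = -3*(42) + 2*(-34) = -194; iterating: a(2)=-194, a(3)=666, a(4)=-2386, a(5)=8490, a(6)=-30242, a(7)=107706, a(8)=-383602; answer -383602

-383602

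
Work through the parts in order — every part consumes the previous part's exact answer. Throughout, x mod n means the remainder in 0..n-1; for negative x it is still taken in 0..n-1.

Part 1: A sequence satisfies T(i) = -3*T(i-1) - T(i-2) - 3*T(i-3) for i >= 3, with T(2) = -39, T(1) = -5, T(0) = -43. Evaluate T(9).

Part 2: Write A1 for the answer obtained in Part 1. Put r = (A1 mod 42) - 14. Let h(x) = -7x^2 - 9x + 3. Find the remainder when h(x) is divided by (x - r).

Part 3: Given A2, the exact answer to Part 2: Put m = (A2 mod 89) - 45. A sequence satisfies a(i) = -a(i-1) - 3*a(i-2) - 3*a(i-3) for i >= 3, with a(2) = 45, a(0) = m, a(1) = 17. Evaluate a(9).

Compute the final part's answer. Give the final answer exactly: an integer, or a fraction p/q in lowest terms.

4317

Part 1: T(3) = -3*(-39) - 1*(-5) - 3*(-43) = 251; iterating: T(3)=251, T(4)=-699, T(5)=1963, T(6)=-5943, T(7)=17963, T(8)=-53835, T(9)=161371; answer 161371
Part 2: A1 = 161371; r = -7; remainder = value at the root: -7*(-7)^2 - 9*(-7)^1 + 3 = (-343) + (63) + (3) = -277; answer -277
Part 3: A2 = -277; m = 34; a(3) = -1*(45) - 3*(17) - 3*(34) = -198; iterating: a(3)=-198, a(4)=12, a(5)=447, a(6)=111, a(7)=-1488, a(8)=-186, a(9)=4317; answer 4317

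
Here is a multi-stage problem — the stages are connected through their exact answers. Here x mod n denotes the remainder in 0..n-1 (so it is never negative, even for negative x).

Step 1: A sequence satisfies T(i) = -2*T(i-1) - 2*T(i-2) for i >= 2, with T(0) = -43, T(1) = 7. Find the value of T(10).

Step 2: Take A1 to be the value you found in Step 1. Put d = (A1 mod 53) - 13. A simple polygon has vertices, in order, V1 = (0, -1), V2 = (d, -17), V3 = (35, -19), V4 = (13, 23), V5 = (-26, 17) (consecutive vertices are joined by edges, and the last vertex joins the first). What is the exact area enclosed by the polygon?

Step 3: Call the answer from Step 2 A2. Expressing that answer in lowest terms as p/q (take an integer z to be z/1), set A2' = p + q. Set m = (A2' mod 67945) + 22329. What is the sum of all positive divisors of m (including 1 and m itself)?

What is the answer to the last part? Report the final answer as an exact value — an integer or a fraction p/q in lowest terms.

38232

Step 1: T(2) = -2*(7) - 2*(-43) = 72; iterating: T(2)=72, T(3)=-158, T(4)=172, T(5)=-28, T(6)=-288, T(7)=632, T(8)=-688, T(9)=112, T(10)=1152; answer 1152
Step 2: A1 = 1152; d = 26; cross terms: (0*-17 - 26*-1)=26, (26*-19 - 35*-17)=101, (35*23 - 13*-19)=1052, (13*17 - -26*23)=819, (-26*-1 - 0*17)=26; twice the area = |2024| = 2024; area = 1012; answer 1012
Step 3: A2 = 1012; threaded value p + q = 1013; m = 23342; 23342 = 2 * 11 * 1061; sigma = (1 + 2) * (1 + 11) * (1 + 1061) = 3 * 12 * 1062 = 38232; answer 38232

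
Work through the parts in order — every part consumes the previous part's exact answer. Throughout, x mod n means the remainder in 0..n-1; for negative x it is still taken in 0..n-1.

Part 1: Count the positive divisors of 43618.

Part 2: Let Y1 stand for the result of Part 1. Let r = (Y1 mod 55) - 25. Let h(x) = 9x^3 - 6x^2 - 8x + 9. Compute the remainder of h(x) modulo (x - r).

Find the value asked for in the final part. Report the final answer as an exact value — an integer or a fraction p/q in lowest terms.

-45806

Part 1: 43618 = 2 * 113 * 193; number of divisors = (1+1) * (1+1) * (1+1) = 8; answer 8
Part 2: Y1 = 8; r = -17; remainder = value at the root: 9*(-17)^3 - 6*(-17)^2 - 8*(-17)^1 + 9 = (-44217) + (-1734) + (136) + (9) = -45806; answer -45806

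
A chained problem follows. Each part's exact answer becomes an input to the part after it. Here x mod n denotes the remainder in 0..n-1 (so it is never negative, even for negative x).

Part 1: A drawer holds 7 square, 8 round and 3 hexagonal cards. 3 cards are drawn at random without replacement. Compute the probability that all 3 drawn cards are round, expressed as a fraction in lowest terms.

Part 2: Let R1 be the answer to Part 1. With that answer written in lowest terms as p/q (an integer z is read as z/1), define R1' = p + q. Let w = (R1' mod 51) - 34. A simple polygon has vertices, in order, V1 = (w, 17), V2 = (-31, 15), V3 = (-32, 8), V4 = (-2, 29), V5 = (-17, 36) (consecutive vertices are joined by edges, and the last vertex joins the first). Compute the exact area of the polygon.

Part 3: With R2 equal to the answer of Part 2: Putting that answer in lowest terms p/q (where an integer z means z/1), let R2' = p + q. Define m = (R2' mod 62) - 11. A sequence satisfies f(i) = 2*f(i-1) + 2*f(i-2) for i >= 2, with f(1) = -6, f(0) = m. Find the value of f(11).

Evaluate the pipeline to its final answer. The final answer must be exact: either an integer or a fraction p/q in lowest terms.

Part 1: total draws C(18,3) = 816; favorable C(8,3) = 56; P = 7/102; answer 7/102
Part 2: R1 = 7/102; threaded value p + q = 109; w = -27; cross terms: (-27*15 - -31*17)=122, (-31*8 - -32*15)=232, (-32*29 - -2*8)=-912, (-2*36 - -17*29)=421, (-17*17 - -27*36)=683; twice the area = |546| = 546; area = 273; answer 273
Part 3: R2 = 273; threaded value p + q = 274; m = 15; f(2) = 2*(-6) + 2*(15) = 18; iterating: f(2)=18, f(3)=24, f(4)=84, f(5)=216, f(6)=600, f(7)=1632, f(8)=4464, f(9)=12192, f(10)=33312, f(11)=91008; answer 91008

91008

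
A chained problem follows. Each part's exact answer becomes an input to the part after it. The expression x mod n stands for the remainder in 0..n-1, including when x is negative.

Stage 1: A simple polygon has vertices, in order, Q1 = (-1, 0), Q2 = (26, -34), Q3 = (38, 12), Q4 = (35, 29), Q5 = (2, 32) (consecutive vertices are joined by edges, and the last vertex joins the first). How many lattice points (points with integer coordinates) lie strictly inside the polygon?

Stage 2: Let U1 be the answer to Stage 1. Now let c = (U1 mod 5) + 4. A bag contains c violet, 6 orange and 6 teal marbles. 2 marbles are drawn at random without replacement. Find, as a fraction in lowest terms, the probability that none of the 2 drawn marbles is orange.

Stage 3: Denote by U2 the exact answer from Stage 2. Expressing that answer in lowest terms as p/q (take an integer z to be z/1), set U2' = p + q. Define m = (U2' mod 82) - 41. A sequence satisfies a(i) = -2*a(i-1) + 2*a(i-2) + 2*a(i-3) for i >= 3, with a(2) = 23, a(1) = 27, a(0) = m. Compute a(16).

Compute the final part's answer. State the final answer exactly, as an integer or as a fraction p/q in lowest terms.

Stage 1: cross terms: (-1*-34 - 26*0)=34, (26*12 - 38*-34)=1604, (38*29 - 35*12)=682, (35*32 - 2*29)=1062, (2*0 - -1*32)=32; twice the area = |3414| = 3414; area = 1707; boundary points = 1 + 2 + 1 + 3 + 1 = 8; strictly interior points = area - boundary/2 + 1 = 1704; answer 1704
Stage 2: U1 = 1704; c = 8; total draws C(20,2) = 190; favorable C(14,2) = 91; P = 91/190; answer 91/190
Stage 3: U2 = 91/190; threaded value p + q = 281; m = -6; a(3) = -2*(23) + 2*(27) + 2*(-6) = -4; iterating: a(3)=-4, a(4)=108, a(5)=-178, a(6)=564, a(7)=-1268, a(8)=3308, a(9)=-8024, a(10)=20128, a(11)=-49688, a(12)=123584, a(13)=-306288, a(14)=760368, a(15)=-1886144, a(16)=4680448; answer 4680448

4680448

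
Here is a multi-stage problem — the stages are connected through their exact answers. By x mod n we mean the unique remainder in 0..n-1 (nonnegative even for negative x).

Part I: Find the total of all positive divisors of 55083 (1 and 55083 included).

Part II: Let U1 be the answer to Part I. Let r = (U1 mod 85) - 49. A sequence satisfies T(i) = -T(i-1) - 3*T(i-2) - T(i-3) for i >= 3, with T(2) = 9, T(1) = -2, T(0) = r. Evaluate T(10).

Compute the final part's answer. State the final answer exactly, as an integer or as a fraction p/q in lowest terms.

1737

Part I: 55083 = 3 * 7 * 43 * 61; sigma = (1 + 3) * (1 + 7) * (1 + 43) * (1 + 61) = 4 * 8 * 44 * 62 = 87296; answer 87296
Part II: U1 = 87296; r = -48; T(3) = -1*(9) - 3*(-2) - 1*(-48) = 45; iterating: T(3)=45, T(4)=-70, T(5)=-74, T(6)=239, T(7)=53, T(8)=-696, T(9)=298, T(10)=1737; answer 1737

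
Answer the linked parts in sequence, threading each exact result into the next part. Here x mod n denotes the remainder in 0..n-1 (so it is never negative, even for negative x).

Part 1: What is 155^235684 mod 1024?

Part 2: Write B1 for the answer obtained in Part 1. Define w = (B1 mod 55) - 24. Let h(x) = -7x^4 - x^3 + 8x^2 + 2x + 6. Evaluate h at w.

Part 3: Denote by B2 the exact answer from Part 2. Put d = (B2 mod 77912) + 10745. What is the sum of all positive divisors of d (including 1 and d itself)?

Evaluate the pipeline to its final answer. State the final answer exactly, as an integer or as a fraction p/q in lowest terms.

22560

Part 1: squarings mod 1024: 155^1=155, 155^2=473, 155^4=497, 155^8=225, 155^16=449, 155^32=897, 155^64=769, 155^128=513, 155^256=1, 155^512=1, 155^1024=1, 155^2048=1, 155^4096=1, 155^8192=1, 155^16384=1, 155^32768=1, 155^65536=1, 155^131072=1; 155^235684 = 155^4 * 155^32 * 155^128 * 155^2048 * 155^4096 * 155^32768 * 155^65536 * 155^131072 = 881 (mod 1024); answer 881
Part 2: B1 = 881; w = -23; -7*(-23)^4 - 1*(-23)^3 + 8*(-23)^2 + 2*(-23)^1 + 6 = (-1958887) + (12167) + (4232) + (-46) + (6) = -1942528; answer -1942528
Part 3: B2 = -1942528; d = 16017; 16017 = 3 * 19 * 281; sigma = (1 + 3) * (1 + 19) * (1 + 281) = 4 * 20 * 282 = 22560; answer 22560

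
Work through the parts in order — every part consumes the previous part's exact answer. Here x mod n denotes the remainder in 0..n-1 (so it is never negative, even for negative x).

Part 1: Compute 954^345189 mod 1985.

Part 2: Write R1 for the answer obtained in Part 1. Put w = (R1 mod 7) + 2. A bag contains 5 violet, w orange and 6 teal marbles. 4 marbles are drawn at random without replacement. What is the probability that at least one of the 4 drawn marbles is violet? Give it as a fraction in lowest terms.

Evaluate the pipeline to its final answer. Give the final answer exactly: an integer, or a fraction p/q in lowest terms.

377/476

Part 1: squarings mod 1985: 954^1=954, 954^2=986, 954^4=1531, 954^8=1661, 954^16=1756, 954^32=831, 954^64=1766, 954^128=321, 954^256=1806, 954^512=281, 954^1024=1546, 954^2048=176, 954^4096=1201, 954^8192=1291, 954^16384=1266, 954^32768=861, 954^65536=916, 954^131072=1386, 954^262144=1501; 954^345189 = 954^1 * 954^4 * 954^32 * 954^64 * 954^1024 * 954^16384 * 954^65536 * 954^262144 = 914 (mod 1985); answer 914
Part 2: R1 = 914; w = 6; total draws C(17,4) = 2380; complement C(12,4) = 495; favorable 2380 - 495 = 1885; P = 377/476; answer 377/476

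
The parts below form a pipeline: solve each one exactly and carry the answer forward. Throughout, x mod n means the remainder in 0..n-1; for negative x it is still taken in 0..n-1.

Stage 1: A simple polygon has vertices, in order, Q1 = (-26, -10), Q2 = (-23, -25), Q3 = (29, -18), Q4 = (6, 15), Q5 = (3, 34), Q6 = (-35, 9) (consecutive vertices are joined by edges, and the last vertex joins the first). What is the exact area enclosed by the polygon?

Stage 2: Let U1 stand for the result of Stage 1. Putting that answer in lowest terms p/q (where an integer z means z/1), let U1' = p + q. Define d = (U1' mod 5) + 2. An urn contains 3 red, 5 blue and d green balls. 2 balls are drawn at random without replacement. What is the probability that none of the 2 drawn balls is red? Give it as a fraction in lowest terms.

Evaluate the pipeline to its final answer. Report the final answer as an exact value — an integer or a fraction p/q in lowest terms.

6/11

Stage 1: cross terms: (-26*-25 - -23*-10)=420, (-23*-18 - 29*-25)=1139, (29*15 - 6*-18)=543, (6*34 - 3*15)=159, (3*9 - -35*34)=1217, (-35*-10 - -26*9)=584; twice the area = |4062| = 4062; area = 2031; answer 2031
Stage 2: U1 = 2031; threaded value p + q = 2032; d = 4; total draws C(12,2) = 66; favorable C(9,2) = 36; P = 6/11; answer 6/11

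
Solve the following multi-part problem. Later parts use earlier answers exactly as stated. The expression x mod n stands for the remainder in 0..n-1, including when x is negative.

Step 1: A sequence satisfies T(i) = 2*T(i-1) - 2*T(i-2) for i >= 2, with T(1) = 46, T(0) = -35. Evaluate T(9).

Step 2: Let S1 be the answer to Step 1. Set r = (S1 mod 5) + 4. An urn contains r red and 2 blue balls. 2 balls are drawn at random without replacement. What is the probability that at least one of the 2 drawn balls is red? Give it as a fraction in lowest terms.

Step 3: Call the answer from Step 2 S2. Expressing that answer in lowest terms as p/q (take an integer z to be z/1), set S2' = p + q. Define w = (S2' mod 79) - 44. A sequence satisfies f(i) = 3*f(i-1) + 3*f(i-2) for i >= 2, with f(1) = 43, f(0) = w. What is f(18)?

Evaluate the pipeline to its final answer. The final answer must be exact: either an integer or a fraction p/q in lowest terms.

Step 1: T(2) = 2*(46) - 2*(-35) = 162; iterating: T(2)=162, T(3)=232, T(4)=140, T(5)=-184, T(6)=-648, T(7)=-928, T(8)=-560, T(9)=736; answer 736
Step 2: S1 = 736; r = 5; total draws C(7,2) = 21; complement C(2,2) = 1; favorable 21 - 1 = 20; P = 20/21; answer 20/21
Step 3: S2 = 20/21; threaded value p + q = 41; w = -3; f(2) = 3*(43) + 3*(-3) = 120; iterating: f(2)=120, f(3)=489, f(4)=1827, f(5)=6948, f(6)=26325, f(7)=99819, f(8)=378432, f(9)=1434753, f(10)=5439555, f(11)=20622924, f(12)=78187437, f(13)=296431083, f(14)=1123855560, f(15)=4260859929, f(16)=16154146467, f(17)=61245019188, f(18)=232197496965; answer 232197496965

232197496965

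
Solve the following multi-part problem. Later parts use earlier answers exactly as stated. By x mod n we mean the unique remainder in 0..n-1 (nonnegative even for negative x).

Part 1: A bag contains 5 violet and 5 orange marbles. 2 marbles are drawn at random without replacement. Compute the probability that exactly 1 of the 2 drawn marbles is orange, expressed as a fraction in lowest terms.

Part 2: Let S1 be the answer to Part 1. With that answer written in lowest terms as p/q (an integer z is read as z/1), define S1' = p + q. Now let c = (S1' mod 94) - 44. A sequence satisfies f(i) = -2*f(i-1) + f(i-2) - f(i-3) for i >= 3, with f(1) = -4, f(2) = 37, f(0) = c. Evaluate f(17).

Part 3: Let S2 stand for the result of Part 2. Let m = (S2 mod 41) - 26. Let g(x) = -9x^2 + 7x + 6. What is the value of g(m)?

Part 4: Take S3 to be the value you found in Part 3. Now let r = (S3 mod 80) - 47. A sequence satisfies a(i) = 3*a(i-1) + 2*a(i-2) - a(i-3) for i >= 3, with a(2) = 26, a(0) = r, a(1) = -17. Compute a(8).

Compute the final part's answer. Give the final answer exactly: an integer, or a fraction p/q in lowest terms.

17933

Part 1: total draws C(10,2) = 45; favorable C(5,1)*C(5,1) = 25; P = 5/9; answer 5/9
Part 2: S1 = 5/9; threaded value p + q = 14; c = -30; f(3) = -2*(37) + 1*(-4) - 1*(-30) = -48; iterating: f(3)=-48, f(4)=137, f(5)=-359, f(6)=903, f(7)=-2302, f(8)=5866, f(9)=-14937, f(10)=38042, f(11)=-96887, f(12)=246753, f(13)=-628435, f(14)=1600510, f(15)=-4076208, f(16)=10381361, f(17)=-26439440; answer -26439440
Part 3: S2 = -26439440; m = -1; -9*(-1)^2 + 7*(-1)^1 + 6 = (-9) + (-7) + (6) = -10; answer -10
Part 4: S3 = -10; r = 23; a(3) = 3*(26) + 2*(-17) - 1*(23) = 21; iterating: a(3)=21, a(4)=132, a(5)=412, a(6)=1479, a(7)=5129, a(8)=17933; answer 17933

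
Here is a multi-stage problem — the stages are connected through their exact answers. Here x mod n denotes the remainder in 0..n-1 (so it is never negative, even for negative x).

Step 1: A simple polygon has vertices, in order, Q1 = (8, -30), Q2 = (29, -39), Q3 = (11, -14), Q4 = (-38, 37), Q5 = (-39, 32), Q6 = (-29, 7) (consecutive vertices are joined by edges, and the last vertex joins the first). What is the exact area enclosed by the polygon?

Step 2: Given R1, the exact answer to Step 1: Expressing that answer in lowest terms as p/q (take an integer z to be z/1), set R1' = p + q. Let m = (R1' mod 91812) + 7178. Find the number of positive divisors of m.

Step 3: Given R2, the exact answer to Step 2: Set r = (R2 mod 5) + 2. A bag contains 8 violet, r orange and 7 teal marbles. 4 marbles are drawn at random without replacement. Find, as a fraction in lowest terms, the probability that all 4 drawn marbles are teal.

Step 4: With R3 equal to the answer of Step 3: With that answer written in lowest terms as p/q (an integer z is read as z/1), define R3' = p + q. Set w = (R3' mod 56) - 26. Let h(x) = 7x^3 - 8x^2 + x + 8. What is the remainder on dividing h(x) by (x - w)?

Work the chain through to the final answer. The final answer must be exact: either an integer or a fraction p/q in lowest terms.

-82

Step 1: cross terms: (8*-39 - 29*-30)=558, (29*-14 - 11*-39)=23, (11*37 - -38*-14)=-125, (-38*32 - -39*37)=227, (-39*7 - -29*32)=655, (-29*-30 - 8*7)=814; twice the area = |2152| = 2152; area = 1076; answer 1076
Step 2: R1 = 1076; threaded value p + q = 1077; m = 8255; 8255 = 5 * 13 * 127; number of divisors = (1+1) * (1+1) * (1+1) = 8; answer 8
Step 3: R2 = 8; r = 5; total draws C(20,4) = 4845; favorable C(7,4) = 35; P = 7/969; answer 7/969
Step 4: R3 = 7/969; threaded value p + q = 976; w = -2; remainder = value at the root: 7*(-2)^3 - 8*(-2)^2 + 1*(-2)^1 + 8 = (-56) + (-32) + (-2) + (8) = -82; answer -82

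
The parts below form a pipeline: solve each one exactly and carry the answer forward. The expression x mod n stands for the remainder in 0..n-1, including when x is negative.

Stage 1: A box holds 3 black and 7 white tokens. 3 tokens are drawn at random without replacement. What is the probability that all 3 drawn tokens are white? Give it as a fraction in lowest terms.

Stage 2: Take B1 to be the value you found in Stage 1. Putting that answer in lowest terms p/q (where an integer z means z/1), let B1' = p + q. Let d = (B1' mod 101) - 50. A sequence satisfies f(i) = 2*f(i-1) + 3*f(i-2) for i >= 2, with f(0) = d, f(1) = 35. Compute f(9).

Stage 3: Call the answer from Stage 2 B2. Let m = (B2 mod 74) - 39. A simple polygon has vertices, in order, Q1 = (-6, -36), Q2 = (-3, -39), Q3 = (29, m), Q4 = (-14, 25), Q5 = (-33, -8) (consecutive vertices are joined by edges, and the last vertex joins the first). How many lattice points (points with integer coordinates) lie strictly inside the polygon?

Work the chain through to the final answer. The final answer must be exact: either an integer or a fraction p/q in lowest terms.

Stage 1: total draws C(10,3) = 120; favorable C(7,3) = 35; P = 7/24; answer 7/24
Stage 2: B1 = 7/24; threaded value p + q = 31; d = -19; f(2) = 2*(35) + 3*(-19) = 13; iterating: f(2)=13, f(3)=131, f(4)=301, f(5)=995, f(6)=2893, f(7)=8771, f(8)=26221, f(9)=78755; answer 78755
Stage 3: B2 = 78755; m = -20; cross terms: (-6*-39 - -3*-36)=126, (-3*-20 - 29*-39)=1191, (29*25 - -14*-20)=445, (-14*-8 - -33*25)=937, (-33*-36 - -6*-8)=1140; twice the area = |3839| = 3839; area = 3839/2; boundary points = 3 + 1 + 1 + 1 + 1 = 7; strictly interior points = area - boundary/2 + 1 = 1917; answer 1917

1917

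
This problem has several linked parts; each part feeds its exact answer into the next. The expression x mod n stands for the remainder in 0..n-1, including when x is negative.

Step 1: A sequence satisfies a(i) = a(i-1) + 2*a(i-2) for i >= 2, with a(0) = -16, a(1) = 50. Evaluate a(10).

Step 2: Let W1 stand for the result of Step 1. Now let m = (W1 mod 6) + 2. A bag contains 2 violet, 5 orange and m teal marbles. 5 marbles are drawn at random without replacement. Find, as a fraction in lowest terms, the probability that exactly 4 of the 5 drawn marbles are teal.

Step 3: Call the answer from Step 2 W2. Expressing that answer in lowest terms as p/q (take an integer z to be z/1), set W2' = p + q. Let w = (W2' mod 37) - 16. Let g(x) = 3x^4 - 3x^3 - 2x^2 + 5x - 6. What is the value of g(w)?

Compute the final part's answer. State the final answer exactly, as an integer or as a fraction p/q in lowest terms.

558

Step 1: a(2) = 1*(50) + 2*(-16) = 18; iterating: a(2)=18, a(3)=118, a(4)=154, a(5)=390, a(6)=698, a(7)=1478, a(8)=2874, a(9)=5830, a(10)=11578; answer 11578
Step 2: W1 = 11578; m = 6; total draws C(13,5) = 1287; favorable C(6,4)*C(7,1) = 105; P = 35/429; answer 35/429
Step 3: W2 = 35/429; threaded value p + q = 464; w = 4; 3*(4)^4 - 3*(4)^3 - 2*(4)^2 + 5*(4)^1 - 6 = (768) + (-192) + (-32) + (20) + (-6) = 558; answer 558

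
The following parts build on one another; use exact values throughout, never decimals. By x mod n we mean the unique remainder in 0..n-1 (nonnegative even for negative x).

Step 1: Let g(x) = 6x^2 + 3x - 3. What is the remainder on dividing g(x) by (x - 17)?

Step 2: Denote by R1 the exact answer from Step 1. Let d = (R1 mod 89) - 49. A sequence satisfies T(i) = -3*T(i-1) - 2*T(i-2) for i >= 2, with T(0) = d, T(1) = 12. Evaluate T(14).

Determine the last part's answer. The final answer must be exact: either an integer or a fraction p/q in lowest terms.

573358

Step 1: remainder = value at the root: 6*(17)^2 + 3*(17)^1 - 3 = (1734) + (51) + (-3) = 1782; answer 1782
Step 2: R1 = 1782; d = -47; T(2) = -3*(12) - 2*(-47) = 58; iterating: T(2)=58, T(3)=-198, T(4)=478, T(5)=-1038, T(6)=2158, T(7)=-4398, T(8)=8878, T(9)=-17838, T(10)=35758, T(11)=-71598, T(12)=143278, T(13)=-286638, T(14)=573358; answer 573358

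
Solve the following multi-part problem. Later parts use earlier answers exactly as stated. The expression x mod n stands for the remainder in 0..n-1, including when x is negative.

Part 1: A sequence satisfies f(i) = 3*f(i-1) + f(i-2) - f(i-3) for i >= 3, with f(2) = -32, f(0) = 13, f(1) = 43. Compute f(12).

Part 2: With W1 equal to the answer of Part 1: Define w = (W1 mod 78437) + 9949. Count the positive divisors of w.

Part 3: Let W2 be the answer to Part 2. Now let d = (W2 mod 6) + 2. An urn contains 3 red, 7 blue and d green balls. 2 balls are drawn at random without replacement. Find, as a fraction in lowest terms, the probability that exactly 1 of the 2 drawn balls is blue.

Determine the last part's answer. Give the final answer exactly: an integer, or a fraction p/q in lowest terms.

Part 1: f(3) = 3*(-32) + 1*(43) - 1*(13) = -66; iterating: f(3)=-66, f(4)=-273, f(5)=-853, f(6)=-2766, f(7)=-8878, f(8)=-28547, f(9)=-91753, f(10)=-294928, f(11)=-947990, f(12)=-3047145; answer -3047145
Part 2: W1 = -3047145; w = 21847; 21847 = 7 * 3121; number of divisors = (1+1) * (1+1) = 4; answer 4
Part 3: W2 = 4; d = 6; total draws C(16,2) = 120; favorable C(7,1)*C(9,1) = 63; P = 21/40; answer 21/40

21/40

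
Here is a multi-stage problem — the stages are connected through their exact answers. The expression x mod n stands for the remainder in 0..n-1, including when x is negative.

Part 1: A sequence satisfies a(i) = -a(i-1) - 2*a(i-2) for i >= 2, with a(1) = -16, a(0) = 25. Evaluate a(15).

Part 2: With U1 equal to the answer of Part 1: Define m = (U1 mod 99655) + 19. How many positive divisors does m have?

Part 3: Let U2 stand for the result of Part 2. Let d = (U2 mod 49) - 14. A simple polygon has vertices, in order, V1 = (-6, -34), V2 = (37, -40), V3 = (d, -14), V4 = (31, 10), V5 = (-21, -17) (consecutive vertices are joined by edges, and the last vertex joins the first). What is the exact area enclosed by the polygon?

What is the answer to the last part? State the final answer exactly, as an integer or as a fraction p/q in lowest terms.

Part 1: a(2) = -1*(-16) - 2*(25) = -34; iterating: a(2)=-34, a(3)=66, a(4)=2, a(5)=-134, a(6)=130, a(7)=138, a(8)=-398, a(9)=122, a(10)=674, a(11)=-918, a(12)=-430, a(13)=2266, a(14)=-1406, a(15)=-3126; answer -3126
Part 2: U1 = -3126; m = 96548; 96548 = 2^2 * 24137; number of divisors = (2+1) * (1+1) = 6; answer 6
Part 3: U2 = 6; d = -8; cross terms: (-6*-40 - 37*-34)=1498, (37*-14 - -8*-40)=-838, (-8*10 - 31*-14)=354, (31*-17 - -21*10)=-317, (-21*-34 - -6*-17)=612; twice the area = |1309| = 1309; area = 1309/2; answer 1309/2

1309/2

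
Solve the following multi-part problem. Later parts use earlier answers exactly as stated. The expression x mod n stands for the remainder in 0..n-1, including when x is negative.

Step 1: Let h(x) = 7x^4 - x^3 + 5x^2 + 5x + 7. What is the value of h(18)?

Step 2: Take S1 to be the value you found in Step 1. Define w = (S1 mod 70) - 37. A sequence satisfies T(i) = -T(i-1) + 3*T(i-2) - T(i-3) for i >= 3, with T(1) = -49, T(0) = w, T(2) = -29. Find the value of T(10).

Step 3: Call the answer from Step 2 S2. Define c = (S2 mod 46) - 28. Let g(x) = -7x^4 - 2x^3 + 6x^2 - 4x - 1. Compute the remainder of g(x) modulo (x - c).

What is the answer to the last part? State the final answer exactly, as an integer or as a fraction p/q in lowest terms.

-592808

Step 1: 7*(18)^4 - 1*(18)^3 + 5*(18)^2 + 5*(18)^1 + 7 = (734832) + (-5832) + (1620) + (90) + (7) = 730717; answer 730717
Step 2: S1 = 730717; w = 20; T(3) = -1*(-29) + 3*(-49) - 1*(20) = -138; iterating: T(3)=-138, T(4)=100, T(5)=-485, T(6)=923, T(7)=-2478, T(8)=5732, T(9)=-14089, T(10)=33763; answer 33763
Step 3: S2 = 33763; c = 17; remainder = value at the root: -7*(17)^4 - 2*(17)^3 + 6*(17)^2 - 4*(17)^1 - 1 = (-584647) + (-9826) + (1734) + (-68) + (-1) = -592808; answer -592808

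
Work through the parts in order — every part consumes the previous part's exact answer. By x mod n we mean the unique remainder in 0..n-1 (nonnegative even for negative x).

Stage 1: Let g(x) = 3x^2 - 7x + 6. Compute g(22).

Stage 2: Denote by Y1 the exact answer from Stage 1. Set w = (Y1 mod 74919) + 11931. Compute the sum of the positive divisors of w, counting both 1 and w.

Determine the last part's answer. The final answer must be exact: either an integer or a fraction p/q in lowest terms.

Stage 1: 3*(22)^2 - 7*(22)^1 + 6 = (1452) + (-154) + (6) = 1304; answer 1304
Stage 2: Y1 = 1304; w = 13235; 13235 = 5 * 2647; sigma = (1 + 5) * (1 + 2647) = 6 * 2648 = 15888; answer 15888

15888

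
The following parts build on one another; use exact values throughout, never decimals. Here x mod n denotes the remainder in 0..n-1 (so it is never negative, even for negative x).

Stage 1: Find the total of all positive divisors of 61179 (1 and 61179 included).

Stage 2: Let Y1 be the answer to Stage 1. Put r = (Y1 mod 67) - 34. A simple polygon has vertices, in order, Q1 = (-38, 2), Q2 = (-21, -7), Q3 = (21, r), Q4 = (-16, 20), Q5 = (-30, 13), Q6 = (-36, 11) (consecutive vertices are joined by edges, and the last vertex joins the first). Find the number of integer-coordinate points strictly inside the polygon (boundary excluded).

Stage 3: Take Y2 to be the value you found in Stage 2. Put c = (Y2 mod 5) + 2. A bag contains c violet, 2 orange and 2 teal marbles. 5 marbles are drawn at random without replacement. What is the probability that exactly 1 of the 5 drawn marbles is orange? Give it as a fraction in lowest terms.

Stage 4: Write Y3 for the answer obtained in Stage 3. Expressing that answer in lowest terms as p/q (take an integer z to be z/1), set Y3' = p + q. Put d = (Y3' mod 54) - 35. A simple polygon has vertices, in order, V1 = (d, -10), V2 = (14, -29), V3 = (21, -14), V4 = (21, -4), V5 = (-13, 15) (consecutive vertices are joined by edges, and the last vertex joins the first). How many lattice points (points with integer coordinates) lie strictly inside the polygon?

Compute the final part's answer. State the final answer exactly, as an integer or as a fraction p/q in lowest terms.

396

Stage 1: 61179 = 3 * 20393; sigma = (1 + 3) * (1 + 20393) = 4 * 20394 = 81576; answer 81576
Stage 2: Y1 = 81576; r = 3; cross terms: (-38*-7 - -21*2)=308, (-21*3 - 21*-7)=84, (21*20 - -16*3)=468, (-16*13 - -30*20)=392, (-30*11 - -36*13)=138, (-36*2 - -38*11)=346; twice the area = |1736| = 1736; area = 868; boundary points = 1 + 2 + 1 + 7 + 2 + 1 = 14; strictly interior points = area - boundary/2 + 1 = 862; answer 862
Stage 3: Y2 = 862; c = 4; total draws C(8,5) = 56; favorable C(2,1)*C(6,4) = 30; P = 15/28; answer 15/28
Stage 4: Y3 = 15/28; threaded value p + q = 43; d = 8; cross terms: (8*-29 - 14*-10)=-92, (14*-14 - 21*-29)=413, (21*-4 - 21*-14)=210, (21*15 - -13*-4)=263, (-13*-10 - 8*15)=10; twice the area = |804| = 804; area = 402; boundary points = 1 + 1 + 10 + 1 + 1 = 14; strictly interior points = area - boundary/2 + 1 = 396; answer 396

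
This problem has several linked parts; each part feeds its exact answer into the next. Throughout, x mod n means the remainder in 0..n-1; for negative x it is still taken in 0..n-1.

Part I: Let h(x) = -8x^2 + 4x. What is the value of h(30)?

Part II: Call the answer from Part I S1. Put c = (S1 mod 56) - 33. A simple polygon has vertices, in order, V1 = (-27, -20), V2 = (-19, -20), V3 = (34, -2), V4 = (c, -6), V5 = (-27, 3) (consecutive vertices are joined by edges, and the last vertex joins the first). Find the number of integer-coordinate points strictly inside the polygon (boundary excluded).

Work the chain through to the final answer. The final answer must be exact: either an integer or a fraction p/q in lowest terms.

548

Part I: -8*(30)^2 + 4*(30)^1 = (-7200) + (120) = -7080; answer -7080
Part II: S1 = -7080; c = -1; cross terms: (-27*-20 - -19*-20)=160, (-19*-2 - 34*-20)=718, (34*-6 - -1*-2)=-206, (-1*3 - -27*-6)=-165, (-27*-20 - -27*3)=621; twice the area = |1128| = 1128; area = 564; boundary points = 8 + 1 + 1 + 1 + 23 = 34; strictly interior points = area - boundary/2 + 1 = 548; answer 548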